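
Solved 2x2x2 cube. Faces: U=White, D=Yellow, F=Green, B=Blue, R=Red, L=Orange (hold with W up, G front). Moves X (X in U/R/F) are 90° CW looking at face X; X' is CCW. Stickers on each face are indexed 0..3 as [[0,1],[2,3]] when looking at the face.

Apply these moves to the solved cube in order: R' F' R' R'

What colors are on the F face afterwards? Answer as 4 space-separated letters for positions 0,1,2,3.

Answer: W Y G Y

Derivation:
After move 1 (R'): R=RRRR U=WBWB F=GWGW D=YGYG B=YBYB
After move 2 (F'): F=WWGG U=WBRR R=GRYR D=OOYG L=OBOW
After move 3 (R'): R=RRGY U=WYRY F=WBGR D=OWYG B=GBOB
After move 4 (R'): R=RYRG U=WORG F=WYGY D=OBYR B=GBWB
Query: F face = WYGY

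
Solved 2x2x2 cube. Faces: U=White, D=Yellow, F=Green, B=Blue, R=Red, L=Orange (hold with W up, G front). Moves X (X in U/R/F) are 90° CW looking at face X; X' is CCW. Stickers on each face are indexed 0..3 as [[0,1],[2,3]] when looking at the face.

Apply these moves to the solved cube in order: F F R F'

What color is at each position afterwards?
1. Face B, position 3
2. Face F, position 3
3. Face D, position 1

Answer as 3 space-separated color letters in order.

After move 1 (F): F=GGGG U=WWOO R=WRWR D=RRYY L=OYOY
After move 2 (F): F=GGGG U=WWYY R=OROR D=WWYY L=OROR
After move 3 (R): R=OORR U=WGYG F=GWGY D=WBYB B=YBWB
After move 4 (F'): F=WYGG U=WGOR R=BOWR D=RRYB L=OGOY
Query 1: B[3] = B
Query 2: F[3] = G
Query 3: D[1] = R

Answer: B G R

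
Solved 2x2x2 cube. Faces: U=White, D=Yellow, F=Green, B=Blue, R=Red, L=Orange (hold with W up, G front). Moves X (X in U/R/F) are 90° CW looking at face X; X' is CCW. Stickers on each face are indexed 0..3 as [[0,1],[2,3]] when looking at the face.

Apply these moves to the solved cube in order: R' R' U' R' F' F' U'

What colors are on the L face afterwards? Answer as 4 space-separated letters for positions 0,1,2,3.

After move 1 (R'): R=RRRR U=WBWB F=GWGW D=YGYG B=YBYB
After move 2 (R'): R=RRRR U=WYWY F=GBGB D=YWYW B=GBGB
After move 3 (U'): U=YYWW F=OOGB R=GBRR B=RRGB L=GBOO
After move 4 (R'): R=BRGR U=YGWR F=OYGW D=YOYB B=WRWB
After move 5 (F'): F=YWOG U=YGBG R=ORYR D=BOYB L=GROW
After move 6 (F'): F=WGYO U=YGOY R=ORBR D=RWYB L=GGOB
After move 7 (U'): U=GYYO F=GGYO R=WGBR B=ORWB L=WROB
Query: L face = WROB

Answer: W R O B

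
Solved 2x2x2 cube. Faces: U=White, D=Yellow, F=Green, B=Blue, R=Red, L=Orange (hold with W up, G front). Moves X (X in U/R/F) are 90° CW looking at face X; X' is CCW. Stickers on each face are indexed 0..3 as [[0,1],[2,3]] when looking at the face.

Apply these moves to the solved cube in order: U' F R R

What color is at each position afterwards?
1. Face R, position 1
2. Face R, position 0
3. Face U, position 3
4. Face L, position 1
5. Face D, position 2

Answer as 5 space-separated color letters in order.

After move 1 (U'): U=WWWW F=OOGG R=GGRR B=RRBB L=BBOO
After move 2 (F): F=GOGO U=WWOB R=WGWR D=RGYY L=BYOY
After move 3 (R): R=WWRG U=WOOO F=GGGY D=RBYR B=BRWB
After move 4 (R): R=RWGW U=WGOY F=GBGR D=RWYB B=OROB
Query 1: R[1] = W
Query 2: R[0] = R
Query 3: U[3] = Y
Query 4: L[1] = Y
Query 5: D[2] = Y

Answer: W R Y Y Y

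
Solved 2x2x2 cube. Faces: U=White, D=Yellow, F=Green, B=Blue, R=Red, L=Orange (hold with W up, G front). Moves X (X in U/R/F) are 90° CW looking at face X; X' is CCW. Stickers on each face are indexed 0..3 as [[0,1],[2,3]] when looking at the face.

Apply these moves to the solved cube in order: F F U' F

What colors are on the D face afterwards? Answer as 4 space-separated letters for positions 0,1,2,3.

Answer: O G Y Y

Derivation:
After move 1 (F): F=GGGG U=WWOO R=WRWR D=RRYY L=OYOY
After move 2 (F): F=GGGG U=WWYY R=OROR D=WWYY L=OROR
After move 3 (U'): U=WYWY F=ORGG R=GGOR B=ORBB L=BBOR
After move 4 (F): F=GOGR U=WYRB R=WGYR D=OGYY L=BWOW
Query: D face = OGYY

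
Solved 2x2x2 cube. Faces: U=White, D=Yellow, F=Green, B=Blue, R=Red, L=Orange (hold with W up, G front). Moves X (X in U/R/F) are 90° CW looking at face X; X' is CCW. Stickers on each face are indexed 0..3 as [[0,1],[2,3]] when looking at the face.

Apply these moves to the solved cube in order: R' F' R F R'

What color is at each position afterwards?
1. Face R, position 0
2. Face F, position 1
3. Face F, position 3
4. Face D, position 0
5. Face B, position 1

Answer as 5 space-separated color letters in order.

After move 1 (R'): R=RRRR U=WBWB F=GWGW D=YGYG B=YBYB
After move 2 (F'): F=WWGG U=WBRR R=GRYR D=OOYG L=OBOW
After move 3 (R): R=YGRR U=WWRG F=WOGG D=OYYY B=RBBB
After move 4 (F): F=GWGO U=WWWB R=RGGR D=RYYY L=OOOY
After move 5 (R'): R=GRRG U=WBWR F=GWGB D=RWYO B=YBYB
Query 1: R[0] = G
Query 2: F[1] = W
Query 3: F[3] = B
Query 4: D[0] = R
Query 5: B[1] = B

Answer: G W B R B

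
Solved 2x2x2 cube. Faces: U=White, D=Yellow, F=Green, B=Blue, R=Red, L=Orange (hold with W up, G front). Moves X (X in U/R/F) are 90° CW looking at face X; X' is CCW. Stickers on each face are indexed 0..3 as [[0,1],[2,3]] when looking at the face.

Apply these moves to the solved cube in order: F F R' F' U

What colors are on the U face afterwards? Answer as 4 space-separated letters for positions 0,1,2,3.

After move 1 (F): F=GGGG U=WWOO R=WRWR D=RRYY L=OYOY
After move 2 (F): F=GGGG U=WWYY R=OROR D=WWYY L=OROR
After move 3 (R'): R=RROO U=WBYB F=GWGY D=WGYG B=YBWB
After move 4 (F'): F=WYGG U=WBRO R=GRWO D=RRYG L=OBOY
After move 5 (U): U=RWOB F=GRGG R=YBWO B=OBWB L=WYOY
Query: U face = RWOB

Answer: R W O B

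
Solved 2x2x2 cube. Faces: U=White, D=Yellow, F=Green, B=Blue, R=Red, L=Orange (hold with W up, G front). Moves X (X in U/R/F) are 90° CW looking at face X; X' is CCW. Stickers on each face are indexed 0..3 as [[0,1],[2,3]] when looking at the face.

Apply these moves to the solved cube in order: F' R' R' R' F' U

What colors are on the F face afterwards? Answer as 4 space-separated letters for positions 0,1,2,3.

Answer: B Y G G

Derivation:
After move 1 (F'): F=GGGG U=WWRR R=YRYR D=OOYY L=OWOW
After move 2 (R'): R=RRYY U=WBRB F=GWGR D=OGYG B=YBOB
After move 3 (R'): R=RYRY U=WORY F=GBGB D=OWYR B=GBGB
After move 4 (R'): R=YYRR U=WGRG F=GOGY D=OBYB B=RBWB
After move 5 (F'): F=OYGG U=WGYR R=BYOR D=WWYB L=OGOR
After move 6 (U): U=YWRG F=BYGG R=RBOR B=OGWB L=OYOR
Query: F face = BYGG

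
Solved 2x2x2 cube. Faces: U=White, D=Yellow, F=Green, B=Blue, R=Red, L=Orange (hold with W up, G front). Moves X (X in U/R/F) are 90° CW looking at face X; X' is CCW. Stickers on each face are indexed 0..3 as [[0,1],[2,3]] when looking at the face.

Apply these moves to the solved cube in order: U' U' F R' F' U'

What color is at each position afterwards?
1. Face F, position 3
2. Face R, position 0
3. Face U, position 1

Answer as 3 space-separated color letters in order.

After move 1 (U'): U=WWWW F=OOGG R=GGRR B=RRBB L=BBOO
After move 2 (U'): U=WWWW F=BBGG R=OORR B=GGBB L=RROO
After move 3 (F): F=GBGB U=WWOR R=WOWR D=ROYY L=RYOY
After move 4 (R'): R=ORWW U=WBOG F=GWGR D=RBYB B=YGOB
After move 5 (F'): F=WRGG U=WBOW R=BRRW D=YYYB L=RGOO
After move 6 (U'): U=BWWO F=RGGG R=WRRW B=BROB L=YGOO
Query 1: F[3] = G
Query 2: R[0] = W
Query 3: U[1] = W

Answer: G W W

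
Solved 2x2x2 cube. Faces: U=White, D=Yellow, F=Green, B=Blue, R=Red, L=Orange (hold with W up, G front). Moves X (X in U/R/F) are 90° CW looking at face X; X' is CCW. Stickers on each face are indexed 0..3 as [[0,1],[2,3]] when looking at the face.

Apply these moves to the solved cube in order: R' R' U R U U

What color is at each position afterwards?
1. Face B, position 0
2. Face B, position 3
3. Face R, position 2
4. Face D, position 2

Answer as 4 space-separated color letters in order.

Answer: R B R Y

Derivation:
After move 1 (R'): R=RRRR U=WBWB F=GWGW D=YGYG B=YBYB
After move 2 (R'): R=RRRR U=WYWY F=GBGB D=YWYW B=GBGB
After move 3 (U): U=WWYY F=RRGB R=GBRR B=OOGB L=GBOO
After move 4 (R): R=RGRB U=WRYB F=RWGW D=YGYO B=YOWB
After move 5 (U): U=YWBR F=RGGW R=YORB B=GBWB L=RWOO
After move 6 (U): U=BYRW F=YOGW R=GBRB B=RWWB L=RGOO
Query 1: B[0] = R
Query 2: B[3] = B
Query 3: R[2] = R
Query 4: D[2] = Y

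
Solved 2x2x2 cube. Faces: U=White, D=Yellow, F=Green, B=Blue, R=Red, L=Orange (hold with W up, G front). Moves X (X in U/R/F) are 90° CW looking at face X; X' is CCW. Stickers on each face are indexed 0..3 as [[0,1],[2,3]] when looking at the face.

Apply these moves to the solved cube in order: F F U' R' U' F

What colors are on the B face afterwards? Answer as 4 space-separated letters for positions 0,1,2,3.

Answer: G R W B

Derivation:
After move 1 (F): F=GGGG U=WWOO R=WRWR D=RRYY L=OYOY
After move 2 (F): F=GGGG U=WWYY R=OROR D=WWYY L=OROR
After move 3 (U'): U=WYWY F=ORGG R=GGOR B=ORBB L=BBOR
After move 4 (R'): R=GRGO U=WBWO F=OYGY D=WRYG B=YRWB
After move 5 (U'): U=BOWW F=BBGY R=OYGO B=GRWB L=YROR
After move 6 (F): F=GBYB U=BORR R=WYWO D=GOYG L=YWOR
Query: B face = GRWB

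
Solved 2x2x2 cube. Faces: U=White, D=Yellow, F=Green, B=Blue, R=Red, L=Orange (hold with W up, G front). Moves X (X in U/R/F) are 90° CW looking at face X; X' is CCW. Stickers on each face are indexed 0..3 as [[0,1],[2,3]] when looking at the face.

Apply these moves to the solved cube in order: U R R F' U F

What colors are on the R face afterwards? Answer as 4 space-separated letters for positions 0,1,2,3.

Answer: B O Y B

Derivation:
After move 1 (U): U=WWWW F=RRGG R=BBRR B=OOBB L=GGOO
After move 2 (R): R=RBRB U=WRWG F=RYGY D=YBYO B=WOWB
After move 3 (R): R=RRBB U=WYWY F=RBGO D=YWYW B=GORB
After move 4 (F'): F=BORG U=WYRB R=WRYB D=GOYW L=GYOW
After move 5 (U): U=RWBY F=WRRG R=GOYB B=GYRB L=BOOW
After move 6 (F): F=RWGR U=RWWO R=BOYB D=YGYW L=BGOO
Query: R face = BOYB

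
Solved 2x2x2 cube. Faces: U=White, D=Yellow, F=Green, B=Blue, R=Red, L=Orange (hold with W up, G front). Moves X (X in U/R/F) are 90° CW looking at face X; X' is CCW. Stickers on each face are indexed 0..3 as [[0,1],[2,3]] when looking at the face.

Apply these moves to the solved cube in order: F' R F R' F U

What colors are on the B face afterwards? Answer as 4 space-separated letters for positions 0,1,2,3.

Answer: O R Y B

Derivation:
After move 1 (F'): F=GGGG U=WWRR R=YRYR D=OOYY L=OWOW
After move 2 (R): R=YYRR U=WGRG F=GOGY D=OBYB B=RBWB
After move 3 (F): F=GGYO U=WGWW R=RYGR D=RYYB L=OOOB
After move 4 (R'): R=YRRG U=WWWR F=GGYW D=RGYO B=BBYB
After move 5 (F): F=YGWG U=WWBO R=WRRG D=RYYO L=OROG
After move 6 (U): U=BWOW F=WRWG R=BBRG B=ORYB L=YGOG
Query: B face = ORYB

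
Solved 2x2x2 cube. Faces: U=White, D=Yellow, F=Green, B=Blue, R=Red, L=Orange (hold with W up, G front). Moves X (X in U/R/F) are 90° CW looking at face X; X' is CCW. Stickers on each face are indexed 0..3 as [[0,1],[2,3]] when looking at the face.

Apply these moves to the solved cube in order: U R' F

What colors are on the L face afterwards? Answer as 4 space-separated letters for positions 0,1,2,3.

Answer: G Y O R

Derivation:
After move 1 (U): U=WWWW F=RRGG R=BBRR B=OOBB L=GGOO
After move 2 (R'): R=BRBR U=WBWO F=RWGW D=YRYG B=YOYB
After move 3 (F): F=GRWW U=WBOG R=WROR D=BBYG L=GYOR
Query: L face = GYOR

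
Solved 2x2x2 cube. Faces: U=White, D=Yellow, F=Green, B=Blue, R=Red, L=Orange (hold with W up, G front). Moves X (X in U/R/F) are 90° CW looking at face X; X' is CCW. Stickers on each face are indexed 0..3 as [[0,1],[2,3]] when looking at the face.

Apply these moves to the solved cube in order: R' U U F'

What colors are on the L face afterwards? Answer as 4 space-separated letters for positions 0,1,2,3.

After move 1 (R'): R=RRRR U=WBWB F=GWGW D=YGYG B=YBYB
After move 2 (U): U=WWBB F=RRGW R=YBRR B=OOYB L=GWOO
After move 3 (U): U=BWBW F=YBGW R=OORR B=GWYB L=RROO
After move 4 (F'): F=BWYG U=BWOR R=GOYR D=ROYG L=RWOB
Query: L face = RWOB

Answer: R W O B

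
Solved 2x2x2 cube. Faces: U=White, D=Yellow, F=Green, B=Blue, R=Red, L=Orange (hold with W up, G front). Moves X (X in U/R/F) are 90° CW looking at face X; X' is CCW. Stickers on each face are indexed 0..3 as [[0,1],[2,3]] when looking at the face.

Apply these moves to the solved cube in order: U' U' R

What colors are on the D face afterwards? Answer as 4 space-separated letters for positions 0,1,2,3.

After move 1 (U'): U=WWWW F=OOGG R=GGRR B=RRBB L=BBOO
After move 2 (U'): U=WWWW F=BBGG R=OORR B=GGBB L=RROO
After move 3 (R): R=RORO U=WBWG F=BYGY D=YBYG B=WGWB
Query: D face = YBYG

Answer: Y B Y G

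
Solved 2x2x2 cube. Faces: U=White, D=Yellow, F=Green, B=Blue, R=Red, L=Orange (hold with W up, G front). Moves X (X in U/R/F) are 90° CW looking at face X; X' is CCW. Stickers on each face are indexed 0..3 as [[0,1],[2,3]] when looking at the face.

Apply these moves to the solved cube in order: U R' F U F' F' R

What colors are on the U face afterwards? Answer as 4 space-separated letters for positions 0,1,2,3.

After move 1 (U): U=WWWW F=RRGG R=BBRR B=OOBB L=GGOO
After move 2 (R'): R=BRBR U=WBWO F=RWGW D=YRYG B=YOYB
After move 3 (F): F=GRWW U=WBOG R=WROR D=BBYG L=GYOR
After move 4 (U): U=OWGB F=WRWW R=YOOR B=GYYB L=GROR
After move 5 (F'): F=RWWW U=OWYO R=BOBR D=RRYG L=GBOG
After move 6 (F'): F=WWRW U=OWBB R=RORR D=BGYG L=GOOY
After move 7 (R): R=RRRO U=OWBW F=WGRG D=BYYG B=BYWB
Query: U face = OWBW

Answer: O W B W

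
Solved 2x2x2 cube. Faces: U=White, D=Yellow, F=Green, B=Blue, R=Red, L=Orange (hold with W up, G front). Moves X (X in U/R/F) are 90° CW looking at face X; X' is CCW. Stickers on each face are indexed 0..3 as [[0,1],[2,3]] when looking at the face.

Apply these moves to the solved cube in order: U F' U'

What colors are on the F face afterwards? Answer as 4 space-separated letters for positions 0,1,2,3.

After move 1 (U): U=WWWW F=RRGG R=BBRR B=OOBB L=GGOO
After move 2 (F'): F=RGRG U=WWBR R=YBYR D=GOYY L=GWOW
After move 3 (U'): U=WRWB F=GWRG R=RGYR B=YBBB L=OOOW
Query: F face = GWRG

Answer: G W R G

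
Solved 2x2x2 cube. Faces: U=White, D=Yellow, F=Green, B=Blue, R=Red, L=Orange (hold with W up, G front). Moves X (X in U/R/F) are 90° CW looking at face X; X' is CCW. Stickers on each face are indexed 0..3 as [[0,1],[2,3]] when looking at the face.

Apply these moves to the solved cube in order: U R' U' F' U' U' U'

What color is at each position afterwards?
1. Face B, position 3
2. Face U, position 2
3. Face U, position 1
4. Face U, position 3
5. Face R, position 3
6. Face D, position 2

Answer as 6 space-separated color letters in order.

Answer: B B B O R Y

Derivation:
After move 1 (U): U=WWWW F=RRGG R=BBRR B=OOBB L=GGOO
After move 2 (R'): R=BRBR U=WBWO F=RWGW D=YRYG B=YOYB
After move 3 (U'): U=BOWW F=GGGW R=RWBR B=BRYB L=YOOO
After move 4 (F'): F=GWGG U=BORB R=RWYR D=OOYG L=YWOW
After move 5 (U'): U=OBBR F=YWGG R=GWYR B=RWYB L=BROW
After move 6 (U'): U=BROB F=BRGG R=YWYR B=GWYB L=RWOW
After move 7 (U'): U=RBBO F=RWGG R=BRYR B=YWYB L=GWOW
Query 1: B[3] = B
Query 2: U[2] = B
Query 3: U[1] = B
Query 4: U[3] = O
Query 5: R[3] = R
Query 6: D[2] = Y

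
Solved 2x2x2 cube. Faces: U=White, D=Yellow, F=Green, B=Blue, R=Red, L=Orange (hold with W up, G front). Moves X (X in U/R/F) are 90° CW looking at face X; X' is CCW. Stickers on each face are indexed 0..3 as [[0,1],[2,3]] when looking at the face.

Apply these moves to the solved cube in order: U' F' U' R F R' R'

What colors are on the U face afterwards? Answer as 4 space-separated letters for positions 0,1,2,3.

Answer: W Y W Y

Derivation:
After move 1 (U'): U=WWWW F=OOGG R=GGRR B=RRBB L=BBOO
After move 2 (F'): F=OGOG U=WWGR R=YGYR D=BOYY L=BWOW
After move 3 (U'): U=WRWG F=BWOG R=OGYR B=YGBB L=RROW
After move 4 (R): R=YORG U=WWWG F=BOOY D=BBYY B=GGRB
After move 5 (F): F=OBYO U=WWWR R=WOGG D=RYYY L=RBOB
After move 6 (R'): R=OGWG U=WRWG F=OWYR D=RBYO B=YGYB
After move 7 (R'): R=GGOW U=WYWY F=ORYG D=RWYR B=OGBB
Query: U face = WYWY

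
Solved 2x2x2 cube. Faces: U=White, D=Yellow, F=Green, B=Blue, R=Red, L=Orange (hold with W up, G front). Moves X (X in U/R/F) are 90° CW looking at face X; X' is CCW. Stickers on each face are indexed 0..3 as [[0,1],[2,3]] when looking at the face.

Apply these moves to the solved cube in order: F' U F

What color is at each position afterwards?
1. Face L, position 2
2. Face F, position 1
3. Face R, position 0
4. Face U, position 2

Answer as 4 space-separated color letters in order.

Answer: O Y R W

Derivation:
After move 1 (F'): F=GGGG U=WWRR R=YRYR D=OOYY L=OWOW
After move 2 (U): U=RWRW F=YRGG R=BBYR B=OWBB L=GGOW
After move 3 (F): F=GYGR U=RWWG R=RBWR D=YBYY L=GOOO
Query 1: L[2] = O
Query 2: F[1] = Y
Query 3: R[0] = R
Query 4: U[2] = W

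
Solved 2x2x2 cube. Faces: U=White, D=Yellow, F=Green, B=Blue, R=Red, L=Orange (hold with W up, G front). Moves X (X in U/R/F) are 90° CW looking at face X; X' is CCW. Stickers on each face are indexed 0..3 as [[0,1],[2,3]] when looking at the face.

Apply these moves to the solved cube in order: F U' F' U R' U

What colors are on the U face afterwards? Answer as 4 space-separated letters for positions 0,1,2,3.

After move 1 (F): F=GGGG U=WWOO R=WRWR D=RRYY L=OYOY
After move 2 (U'): U=WOWO F=OYGG R=GGWR B=WRBB L=BBOY
After move 3 (F'): F=YGOG U=WOGW R=RGRR D=BYYY L=BOOW
After move 4 (U): U=GWWO F=RGOG R=WRRR B=BOBB L=YGOW
After move 5 (R'): R=RRWR U=GBWB F=RWOO D=BGYG B=YOYB
After move 6 (U): U=WGBB F=RROO R=YOWR B=YGYB L=RWOW
Query: U face = WGBB

Answer: W G B B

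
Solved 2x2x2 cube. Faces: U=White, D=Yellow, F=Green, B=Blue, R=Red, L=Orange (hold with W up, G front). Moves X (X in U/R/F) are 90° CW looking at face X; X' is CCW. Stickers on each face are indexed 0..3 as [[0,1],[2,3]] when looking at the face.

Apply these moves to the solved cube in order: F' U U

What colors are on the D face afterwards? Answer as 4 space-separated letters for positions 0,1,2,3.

Answer: O O Y Y

Derivation:
After move 1 (F'): F=GGGG U=WWRR R=YRYR D=OOYY L=OWOW
After move 2 (U): U=RWRW F=YRGG R=BBYR B=OWBB L=GGOW
After move 3 (U): U=RRWW F=BBGG R=OWYR B=GGBB L=YROW
Query: D face = OOYY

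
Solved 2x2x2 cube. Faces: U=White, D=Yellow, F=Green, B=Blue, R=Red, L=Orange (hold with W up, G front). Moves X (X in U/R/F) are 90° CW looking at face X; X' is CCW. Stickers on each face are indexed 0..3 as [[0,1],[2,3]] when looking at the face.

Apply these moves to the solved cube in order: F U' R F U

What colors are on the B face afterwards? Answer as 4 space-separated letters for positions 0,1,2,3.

After move 1 (F): F=GGGG U=WWOO R=WRWR D=RRYY L=OYOY
After move 2 (U'): U=WOWO F=OYGG R=GGWR B=WRBB L=BBOY
After move 3 (R): R=WGRG U=WYWG F=ORGY D=RBYW B=OROB
After move 4 (F): F=GOYR U=WYYB R=WGGG D=RWYW L=BROB
After move 5 (U): U=YWBY F=WGYR R=ORGG B=BROB L=GOOB
Query: B face = BROB

Answer: B R O B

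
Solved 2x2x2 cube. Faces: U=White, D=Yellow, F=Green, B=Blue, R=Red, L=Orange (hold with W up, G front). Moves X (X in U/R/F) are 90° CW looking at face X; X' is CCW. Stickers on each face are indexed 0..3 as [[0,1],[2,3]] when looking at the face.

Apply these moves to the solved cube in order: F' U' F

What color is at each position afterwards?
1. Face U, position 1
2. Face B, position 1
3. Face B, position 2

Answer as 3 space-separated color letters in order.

Answer: R R B

Derivation:
After move 1 (F'): F=GGGG U=WWRR R=YRYR D=OOYY L=OWOW
After move 2 (U'): U=WRWR F=OWGG R=GGYR B=YRBB L=BBOW
After move 3 (F): F=GOGW U=WRWB R=WGRR D=YGYY L=BOOO
Query 1: U[1] = R
Query 2: B[1] = R
Query 3: B[2] = B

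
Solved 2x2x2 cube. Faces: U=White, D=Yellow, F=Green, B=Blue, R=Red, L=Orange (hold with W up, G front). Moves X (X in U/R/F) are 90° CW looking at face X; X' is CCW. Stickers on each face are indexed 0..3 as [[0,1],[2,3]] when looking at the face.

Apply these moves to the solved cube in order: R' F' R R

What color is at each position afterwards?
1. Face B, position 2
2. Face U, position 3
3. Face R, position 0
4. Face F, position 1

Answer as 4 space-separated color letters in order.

Answer: W G R Y

Derivation:
After move 1 (R'): R=RRRR U=WBWB F=GWGW D=YGYG B=YBYB
After move 2 (F'): F=WWGG U=WBRR R=GRYR D=OOYG L=OBOW
After move 3 (R): R=YGRR U=WWRG F=WOGG D=OYYY B=RBBB
After move 4 (R): R=RYRG U=WORG F=WYGY D=OBYR B=GBWB
Query 1: B[2] = W
Query 2: U[3] = G
Query 3: R[0] = R
Query 4: F[1] = Y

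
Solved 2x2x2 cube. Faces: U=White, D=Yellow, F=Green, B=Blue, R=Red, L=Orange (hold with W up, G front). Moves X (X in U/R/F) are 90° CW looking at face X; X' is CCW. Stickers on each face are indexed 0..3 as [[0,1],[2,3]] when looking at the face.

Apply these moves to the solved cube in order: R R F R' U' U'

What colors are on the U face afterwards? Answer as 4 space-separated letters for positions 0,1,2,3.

After move 1 (R): R=RRRR U=WGWG F=GYGY D=YBYB B=WBWB
After move 2 (R): R=RRRR U=WYWY F=GBGB D=YWYW B=GBGB
After move 3 (F): F=GGBB U=WYOO R=WRYR D=RRYW L=OYOW
After move 4 (R'): R=RRWY U=WGOG F=GYBO D=RGYB B=WBRB
After move 5 (U'): U=GGWO F=OYBO R=GYWY B=RRRB L=WBOW
After move 6 (U'): U=GOGW F=WBBO R=OYWY B=GYRB L=RROW
Query: U face = GOGW

Answer: G O G W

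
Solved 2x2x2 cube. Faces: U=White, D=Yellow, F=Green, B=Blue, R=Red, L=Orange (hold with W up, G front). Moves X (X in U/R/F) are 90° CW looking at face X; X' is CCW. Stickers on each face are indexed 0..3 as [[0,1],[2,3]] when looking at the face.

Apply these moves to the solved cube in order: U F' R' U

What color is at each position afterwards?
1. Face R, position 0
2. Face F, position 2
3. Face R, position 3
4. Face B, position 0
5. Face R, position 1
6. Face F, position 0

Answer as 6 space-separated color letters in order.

Answer: Y R Y G O B

Derivation:
After move 1 (U): U=WWWW F=RRGG R=BBRR B=OOBB L=GGOO
After move 2 (F'): F=RGRG U=WWBR R=YBYR D=GOYY L=GWOW
After move 3 (R'): R=BRYY U=WBBO F=RWRR D=GGYG B=YOOB
After move 4 (U): U=BWOB F=BRRR R=YOYY B=GWOB L=RWOW
Query 1: R[0] = Y
Query 2: F[2] = R
Query 3: R[3] = Y
Query 4: B[0] = G
Query 5: R[1] = O
Query 6: F[0] = B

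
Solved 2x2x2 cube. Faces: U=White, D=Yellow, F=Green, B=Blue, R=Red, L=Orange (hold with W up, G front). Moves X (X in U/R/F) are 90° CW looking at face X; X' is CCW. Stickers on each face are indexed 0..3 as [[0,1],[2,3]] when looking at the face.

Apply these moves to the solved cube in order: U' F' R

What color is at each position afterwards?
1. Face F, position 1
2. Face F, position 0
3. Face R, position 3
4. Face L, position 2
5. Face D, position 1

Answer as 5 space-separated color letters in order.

Answer: O O G O B

Derivation:
After move 1 (U'): U=WWWW F=OOGG R=GGRR B=RRBB L=BBOO
After move 2 (F'): F=OGOG U=WWGR R=YGYR D=BOYY L=BWOW
After move 3 (R): R=YYRG U=WGGG F=OOOY D=BBYR B=RRWB
Query 1: F[1] = O
Query 2: F[0] = O
Query 3: R[3] = G
Query 4: L[2] = O
Query 5: D[1] = B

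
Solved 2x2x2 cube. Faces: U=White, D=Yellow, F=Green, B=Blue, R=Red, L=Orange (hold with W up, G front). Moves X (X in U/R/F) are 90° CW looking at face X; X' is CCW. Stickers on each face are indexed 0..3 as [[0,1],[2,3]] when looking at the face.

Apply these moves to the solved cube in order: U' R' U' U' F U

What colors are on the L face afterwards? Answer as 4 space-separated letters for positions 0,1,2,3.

Answer: G Y O O

Derivation:
After move 1 (U'): U=WWWW F=OOGG R=GGRR B=RRBB L=BBOO
After move 2 (R'): R=GRGR U=WBWR F=OWGW D=YOYG B=YRYB
After move 3 (U'): U=BRWW F=BBGW R=OWGR B=GRYB L=YROO
After move 4 (U'): U=RWBW F=YRGW R=BBGR B=OWYB L=GROO
After move 5 (F): F=GYWR U=RWOR R=BBWR D=GBYG L=GYOO
After move 6 (U): U=ORRW F=BBWR R=OWWR B=GYYB L=GYOO
Query: L face = GYOO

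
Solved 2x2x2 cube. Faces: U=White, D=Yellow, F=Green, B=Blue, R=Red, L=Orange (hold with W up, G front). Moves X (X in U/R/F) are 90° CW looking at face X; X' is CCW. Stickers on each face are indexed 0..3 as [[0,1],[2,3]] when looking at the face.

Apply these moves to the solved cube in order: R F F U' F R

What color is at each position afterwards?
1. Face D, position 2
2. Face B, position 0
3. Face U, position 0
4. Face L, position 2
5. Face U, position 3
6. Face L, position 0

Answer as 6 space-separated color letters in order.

After move 1 (R): R=RRRR U=WGWG F=GYGY D=YBYB B=WBWB
After move 2 (F): F=GGYY U=WGOO R=WRGR D=RRYB L=OYOB
After move 3 (F): F=YGYG U=WGBY R=OROR D=GWYB L=OROR
After move 4 (U'): U=GYWB F=ORYG R=YGOR B=ORWB L=WBOR
After move 5 (F): F=YOGR U=GYRB R=WGBR D=OYYB L=WGOW
After move 6 (R): R=BWRG U=GORR F=YYGB D=OWYO B=BRYB
Query 1: D[2] = Y
Query 2: B[0] = B
Query 3: U[0] = G
Query 4: L[2] = O
Query 5: U[3] = R
Query 6: L[0] = W

Answer: Y B G O R W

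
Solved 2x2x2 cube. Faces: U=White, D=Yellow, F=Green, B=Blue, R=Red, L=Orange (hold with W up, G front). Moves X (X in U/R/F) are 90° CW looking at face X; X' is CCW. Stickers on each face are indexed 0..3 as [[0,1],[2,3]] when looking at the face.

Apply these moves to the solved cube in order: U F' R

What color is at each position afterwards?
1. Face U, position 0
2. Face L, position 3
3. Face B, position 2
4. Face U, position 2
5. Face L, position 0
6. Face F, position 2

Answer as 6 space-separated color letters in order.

Answer: W W W B G R

Derivation:
After move 1 (U): U=WWWW F=RRGG R=BBRR B=OOBB L=GGOO
After move 2 (F'): F=RGRG U=WWBR R=YBYR D=GOYY L=GWOW
After move 3 (R): R=YYRB U=WGBG F=RORY D=GBYO B=ROWB
Query 1: U[0] = W
Query 2: L[3] = W
Query 3: B[2] = W
Query 4: U[2] = B
Query 5: L[0] = G
Query 6: F[2] = R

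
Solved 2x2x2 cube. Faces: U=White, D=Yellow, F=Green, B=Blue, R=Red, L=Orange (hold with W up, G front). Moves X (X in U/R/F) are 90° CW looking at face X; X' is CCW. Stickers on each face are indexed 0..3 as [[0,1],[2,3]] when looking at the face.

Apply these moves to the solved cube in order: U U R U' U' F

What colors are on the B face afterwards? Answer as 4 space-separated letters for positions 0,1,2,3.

After move 1 (U): U=WWWW F=RRGG R=BBRR B=OOBB L=GGOO
After move 2 (U): U=WWWW F=BBGG R=OORR B=GGBB L=RROO
After move 3 (R): R=RORO U=WBWG F=BYGY D=YBYG B=WGWB
After move 4 (U'): U=BGWW F=RRGY R=BYRO B=ROWB L=WGOO
After move 5 (U'): U=GWBW F=WGGY R=RRRO B=BYWB L=ROOO
After move 6 (F): F=GWYG U=GWOO R=BRWO D=RRYG L=RYOB
Query: B face = BYWB

Answer: B Y W B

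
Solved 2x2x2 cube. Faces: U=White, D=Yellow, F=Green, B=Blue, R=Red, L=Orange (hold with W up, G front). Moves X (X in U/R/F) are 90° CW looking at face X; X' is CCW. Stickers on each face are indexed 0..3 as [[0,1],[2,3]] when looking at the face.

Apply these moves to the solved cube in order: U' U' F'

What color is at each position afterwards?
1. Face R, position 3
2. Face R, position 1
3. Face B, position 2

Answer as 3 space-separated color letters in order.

Answer: R O B

Derivation:
After move 1 (U'): U=WWWW F=OOGG R=GGRR B=RRBB L=BBOO
After move 2 (U'): U=WWWW F=BBGG R=OORR B=GGBB L=RROO
After move 3 (F'): F=BGBG U=WWOR R=YOYR D=ROYY L=RWOW
Query 1: R[3] = R
Query 2: R[1] = O
Query 3: B[2] = B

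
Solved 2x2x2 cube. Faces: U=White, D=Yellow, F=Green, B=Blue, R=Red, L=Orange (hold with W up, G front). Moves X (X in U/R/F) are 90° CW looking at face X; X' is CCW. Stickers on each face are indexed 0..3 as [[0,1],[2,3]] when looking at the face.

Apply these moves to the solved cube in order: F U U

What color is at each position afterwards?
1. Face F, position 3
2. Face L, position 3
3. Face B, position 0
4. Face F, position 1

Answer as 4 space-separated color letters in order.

After move 1 (F): F=GGGG U=WWOO R=WRWR D=RRYY L=OYOY
After move 2 (U): U=OWOW F=WRGG R=BBWR B=OYBB L=GGOY
After move 3 (U): U=OOWW F=BBGG R=OYWR B=GGBB L=WROY
Query 1: F[3] = G
Query 2: L[3] = Y
Query 3: B[0] = G
Query 4: F[1] = B

Answer: G Y G B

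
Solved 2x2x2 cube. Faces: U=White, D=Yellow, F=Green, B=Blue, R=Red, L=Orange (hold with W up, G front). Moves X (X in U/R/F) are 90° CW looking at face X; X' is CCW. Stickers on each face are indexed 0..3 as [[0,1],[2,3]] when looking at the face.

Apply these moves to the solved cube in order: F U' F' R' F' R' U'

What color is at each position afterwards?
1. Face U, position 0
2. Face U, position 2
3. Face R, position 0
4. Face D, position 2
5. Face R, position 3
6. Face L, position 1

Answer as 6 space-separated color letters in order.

After move 1 (F): F=GGGG U=WWOO R=WRWR D=RRYY L=OYOY
After move 2 (U'): U=WOWO F=OYGG R=GGWR B=WRBB L=BBOY
After move 3 (F'): F=YGOG U=WOGW R=RGRR D=BYYY L=BOOW
After move 4 (R'): R=GRRR U=WBGW F=YOOW D=BGYG B=YRYB
After move 5 (F'): F=OWYO U=WBGR R=GRBR D=OWYG L=BWOG
After move 6 (R'): R=RRGB U=WYGY F=OBYR D=OWYO B=GRWB
After move 7 (U'): U=YYWG F=BWYR R=OBGB B=RRWB L=GROG
Query 1: U[0] = Y
Query 2: U[2] = W
Query 3: R[0] = O
Query 4: D[2] = Y
Query 5: R[3] = B
Query 6: L[1] = R

Answer: Y W O Y B R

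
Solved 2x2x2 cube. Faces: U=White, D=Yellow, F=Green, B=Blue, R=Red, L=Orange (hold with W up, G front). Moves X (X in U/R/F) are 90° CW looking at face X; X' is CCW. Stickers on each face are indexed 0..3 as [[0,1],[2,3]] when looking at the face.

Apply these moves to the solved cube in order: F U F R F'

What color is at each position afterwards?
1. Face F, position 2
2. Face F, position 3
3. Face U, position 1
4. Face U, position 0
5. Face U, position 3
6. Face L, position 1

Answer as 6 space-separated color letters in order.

After move 1 (F): F=GGGG U=WWOO R=WRWR D=RRYY L=OYOY
After move 2 (U): U=OWOW F=WRGG R=BBWR B=OYBB L=GGOY
After move 3 (F): F=GWGR U=OWYG R=OBWR D=WBYY L=GROR
After move 4 (R): R=WORB U=OWYR F=GBGY D=WBYO B=GYWB
After move 5 (F'): F=BYGG U=OWWR R=BOWB D=RRYO L=GROY
Query 1: F[2] = G
Query 2: F[3] = G
Query 3: U[1] = W
Query 4: U[0] = O
Query 5: U[3] = R
Query 6: L[1] = R

Answer: G G W O R R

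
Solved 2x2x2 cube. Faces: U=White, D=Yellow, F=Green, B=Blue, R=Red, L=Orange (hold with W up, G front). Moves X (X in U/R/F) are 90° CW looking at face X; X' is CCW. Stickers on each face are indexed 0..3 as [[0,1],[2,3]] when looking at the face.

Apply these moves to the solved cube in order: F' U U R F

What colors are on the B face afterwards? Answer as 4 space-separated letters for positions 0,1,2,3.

After move 1 (F'): F=GGGG U=WWRR R=YRYR D=OOYY L=OWOW
After move 2 (U): U=RWRW F=YRGG R=BBYR B=OWBB L=GGOW
After move 3 (U): U=RRWW F=BBGG R=OWYR B=GGBB L=YROW
After move 4 (R): R=YORW U=RBWG F=BOGY D=OBYG B=WGRB
After move 5 (F): F=GBYO U=RBWR R=WOGW D=RYYG L=YOOB
Query: B face = WGRB

Answer: W G R B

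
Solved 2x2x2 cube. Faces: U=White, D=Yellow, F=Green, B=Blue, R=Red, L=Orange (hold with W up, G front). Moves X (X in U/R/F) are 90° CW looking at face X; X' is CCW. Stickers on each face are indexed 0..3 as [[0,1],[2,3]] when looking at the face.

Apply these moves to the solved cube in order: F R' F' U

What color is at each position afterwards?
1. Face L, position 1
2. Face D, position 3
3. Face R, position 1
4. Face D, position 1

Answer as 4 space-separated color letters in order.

After move 1 (F): F=GGGG U=WWOO R=WRWR D=RRYY L=OYOY
After move 2 (R'): R=RRWW U=WBOB F=GWGO D=RGYG B=YBRB
After move 3 (F'): F=WOGG U=WBRW R=GRRW D=YYYG L=OBOO
After move 4 (U): U=RWWB F=GRGG R=YBRW B=OBRB L=WOOO
Query 1: L[1] = O
Query 2: D[3] = G
Query 3: R[1] = B
Query 4: D[1] = Y

Answer: O G B Y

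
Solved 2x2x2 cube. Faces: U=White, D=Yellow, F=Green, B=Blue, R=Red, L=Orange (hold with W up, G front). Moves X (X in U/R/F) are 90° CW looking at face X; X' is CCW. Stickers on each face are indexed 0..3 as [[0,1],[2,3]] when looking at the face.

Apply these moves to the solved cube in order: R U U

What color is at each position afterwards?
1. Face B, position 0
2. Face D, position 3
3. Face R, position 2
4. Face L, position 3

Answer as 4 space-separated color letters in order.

After move 1 (R): R=RRRR U=WGWG F=GYGY D=YBYB B=WBWB
After move 2 (U): U=WWGG F=RRGY R=WBRR B=OOWB L=GYOO
After move 3 (U): U=GWGW F=WBGY R=OORR B=GYWB L=RROO
Query 1: B[0] = G
Query 2: D[3] = B
Query 3: R[2] = R
Query 4: L[3] = O

Answer: G B R O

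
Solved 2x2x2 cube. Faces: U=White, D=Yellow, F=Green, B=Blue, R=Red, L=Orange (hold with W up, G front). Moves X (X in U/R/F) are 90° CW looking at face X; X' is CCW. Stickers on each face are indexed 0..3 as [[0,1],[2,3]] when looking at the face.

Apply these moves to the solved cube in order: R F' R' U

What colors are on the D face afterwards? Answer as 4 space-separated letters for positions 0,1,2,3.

After move 1 (R): R=RRRR U=WGWG F=GYGY D=YBYB B=WBWB
After move 2 (F'): F=YYGG U=WGRR R=BRYR D=OOYB L=OGOW
After move 3 (R'): R=RRBY U=WWRW F=YGGR D=OYYG B=BBOB
After move 4 (U): U=RWWW F=RRGR R=BBBY B=OGOB L=YGOW
Query: D face = OYYG

Answer: O Y Y G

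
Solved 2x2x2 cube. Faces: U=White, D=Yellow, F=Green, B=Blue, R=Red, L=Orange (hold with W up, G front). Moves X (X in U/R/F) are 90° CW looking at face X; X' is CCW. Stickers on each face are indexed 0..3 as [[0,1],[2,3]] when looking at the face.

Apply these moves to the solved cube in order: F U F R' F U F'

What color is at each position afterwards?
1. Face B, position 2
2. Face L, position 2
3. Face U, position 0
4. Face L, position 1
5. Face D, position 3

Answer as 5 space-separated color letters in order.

Answer: B O R B R

Derivation:
After move 1 (F): F=GGGG U=WWOO R=WRWR D=RRYY L=OYOY
After move 2 (U): U=OWOW F=WRGG R=BBWR B=OYBB L=GGOY
After move 3 (F): F=GWGR U=OWYG R=OBWR D=WBYY L=GROR
After move 4 (R'): R=BROW U=OBYO F=GWGG D=WWYR B=YYBB
After move 5 (F): F=GGGW U=OBRR R=YROW D=OBYR L=GWOW
After move 6 (U): U=RORB F=YRGW R=YYOW B=GWBB L=GGOW
After move 7 (F'): F=RWYG U=ROYO R=BYOW D=GWYR L=GBOR
Query 1: B[2] = B
Query 2: L[2] = O
Query 3: U[0] = R
Query 4: L[1] = B
Query 5: D[3] = R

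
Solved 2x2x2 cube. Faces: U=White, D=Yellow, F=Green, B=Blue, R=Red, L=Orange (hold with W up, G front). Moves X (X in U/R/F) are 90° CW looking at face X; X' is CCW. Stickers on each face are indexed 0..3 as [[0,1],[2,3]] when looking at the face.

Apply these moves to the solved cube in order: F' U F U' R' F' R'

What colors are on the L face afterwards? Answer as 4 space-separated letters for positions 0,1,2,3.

After move 1 (F'): F=GGGG U=WWRR R=YRYR D=OOYY L=OWOW
After move 2 (U): U=RWRW F=YRGG R=BBYR B=OWBB L=GGOW
After move 3 (F): F=GYGR U=RWWG R=RBWR D=YBYY L=GOOO
After move 4 (U'): U=WGRW F=GOGR R=GYWR B=RBBB L=OWOO
After move 5 (R'): R=YRGW U=WBRR F=GGGW D=YOYR B=YBBB
After move 6 (F'): F=GWGG U=WBYG R=ORYW D=WOYR L=OROR
After move 7 (R'): R=RWOY U=WBYY F=GBGG D=WWYG B=RBOB
Query: L face = OROR

Answer: O R O R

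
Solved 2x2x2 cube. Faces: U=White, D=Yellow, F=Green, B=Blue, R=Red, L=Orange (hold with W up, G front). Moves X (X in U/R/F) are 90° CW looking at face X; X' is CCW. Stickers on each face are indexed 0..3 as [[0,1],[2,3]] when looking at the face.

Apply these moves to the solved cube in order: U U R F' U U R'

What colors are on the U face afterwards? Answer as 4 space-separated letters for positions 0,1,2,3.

Answer: R W B Y

Derivation:
After move 1 (U): U=WWWW F=RRGG R=BBRR B=OOBB L=GGOO
After move 2 (U): U=WWWW F=BBGG R=OORR B=GGBB L=RROO
After move 3 (R): R=RORO U=WBWG F=BYGY D=YBYG B=WGWB
After move 4 (F'): F=YYBG U=WBRR R=BOYO D=ROYG L=RGOW
After move 5 (U): U=RWRB F=BOBG R=WGYO B=RGWB L=YYOW
After move 6 (U): U=RRBW F=WGBG R=RGYO B=YYWB L=BOOW
After move 7 (R'): R=GORY U=RWBY F=WRBW D=RGYG B=GYOB
Query: U face = RWBY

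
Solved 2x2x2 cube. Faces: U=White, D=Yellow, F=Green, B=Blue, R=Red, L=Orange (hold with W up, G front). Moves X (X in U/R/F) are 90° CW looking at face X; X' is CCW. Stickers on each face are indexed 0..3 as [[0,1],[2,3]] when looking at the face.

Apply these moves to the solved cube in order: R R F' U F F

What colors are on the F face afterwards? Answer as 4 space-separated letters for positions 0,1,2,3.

After move 1 (R): R=RRRR U=WGWG F=GYGY D=YBYB B=WBWB
After move 2 (R): R=RRRR U=WYWY F=GBGB D=YWYW B=GBGB
After move 3 (F'): F=BBGG U=WYRR R=WRYR D=OOYW L=OYOW
After move 4 (U): U=RWRY F=WRGG R=GBYR B=OYGB L=BBOW
After move 5 (F): F=GWGR U=RWWB R=RBYR D=YGYW L=BOOO
After move 6 (F): F=GGRW U=RWOO R=WBBR D=YRYW L=BYOG
Query: F face = GGRW

Answer: G G R W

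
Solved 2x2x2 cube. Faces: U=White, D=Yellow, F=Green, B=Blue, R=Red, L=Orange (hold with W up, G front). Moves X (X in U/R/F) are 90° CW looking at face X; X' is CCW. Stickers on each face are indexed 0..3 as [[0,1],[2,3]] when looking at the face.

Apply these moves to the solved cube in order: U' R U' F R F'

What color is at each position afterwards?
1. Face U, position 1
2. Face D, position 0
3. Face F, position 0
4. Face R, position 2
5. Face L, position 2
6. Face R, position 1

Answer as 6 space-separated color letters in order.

Answer: B Y O R O W

Derivation:
After move 1 (U'): U=WWWW F=OOGG R=GGRR B=RRBB L=BBOO
After move 2 (R): R=RGRG U=WOWG F=OYGY D=YBYR B=WRWB
After move 3 (U'): U=OGWW F=BBGY R=OYRG B=RGWB L=WROO
After move 4 (F): F=GBYB U=OGOR R=WYWG D=ROYR L=WYOB
After move 5 (R): R=WWGY U=OBOB F=GOYR D=RWYR B=RGGB
After move 6 (F'): F=ORGY U=OBWG R=WWRY D=YBYR L=WBOO
Query 1: U[1] = B
Query 2: D[0] = Y
Query 3: F[0] = O
Query 4: R[2] = R
Query 5: L[2] = O
Query 6: R[1] = W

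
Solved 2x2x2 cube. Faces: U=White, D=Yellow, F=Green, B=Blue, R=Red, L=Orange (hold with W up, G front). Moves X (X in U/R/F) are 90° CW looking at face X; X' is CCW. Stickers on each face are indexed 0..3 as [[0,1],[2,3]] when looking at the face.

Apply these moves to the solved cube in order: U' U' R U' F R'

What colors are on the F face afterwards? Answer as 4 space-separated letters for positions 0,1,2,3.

Answer: G G Y G

Derivation:
After move 1 (U'): U=WWWW F=OOGG R=GGRR B=RRBB L=BBOO
After move 2 (U'): U=WWWW F=BBGG R=OORR B=GGBB L=RROO
After move 3 (R): R=RORO U=WBWG F=BYGY D=YBYG B=WGWB
After move 4 (U'): U=BGWW F=RRGY R=BYRO B=ROWB L=WGOO
After move 5 (F): F=GRYR U=BGOG R=WYWO D=RBYG L=WYOB
After move 6 (R'): R=YOWW U=BWOR F=GGYG D=RRYR B=GOBB
Query: F face = GGYG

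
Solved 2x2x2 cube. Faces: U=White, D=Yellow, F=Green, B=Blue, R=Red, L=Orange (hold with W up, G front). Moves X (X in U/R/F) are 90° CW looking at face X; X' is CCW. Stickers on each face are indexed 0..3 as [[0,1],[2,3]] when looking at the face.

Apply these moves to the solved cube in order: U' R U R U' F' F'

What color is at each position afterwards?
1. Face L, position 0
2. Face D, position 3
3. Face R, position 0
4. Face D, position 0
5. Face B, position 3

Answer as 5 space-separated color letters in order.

Answer: O B O G B

Derivation:
After move 1 (U'): U=WWWW F=OOGG R=GGRR B=RRBB L=BBOO
After move 2 (R): R=RGRG U=WOWG F=OYGY D=YBYR B=WRWB
After move 3 (U): U=WWGO F=RGGY R=WRRG B=BBWB L=OYOO
After move 4 (R): R=RWGR U=WGGY F=RBGR D=YWYB B=OBWB
After move 5 (U'): U=GYWG F=OYGR R=RBGR B=RWWB L=OBOO
After move 6 (F'): F=YROG U=GYRG R=WBYR D=BOYB L=OGOW
After move 7 (F'): F=RGYO U=GYWY R=OBBR D=GWYB L=OGOR
Query 1: L[0] = O
Query 2: D[3] = B
Query 3: R[0] = O
Query 4: D[0] = G
Query 5: B[3] = B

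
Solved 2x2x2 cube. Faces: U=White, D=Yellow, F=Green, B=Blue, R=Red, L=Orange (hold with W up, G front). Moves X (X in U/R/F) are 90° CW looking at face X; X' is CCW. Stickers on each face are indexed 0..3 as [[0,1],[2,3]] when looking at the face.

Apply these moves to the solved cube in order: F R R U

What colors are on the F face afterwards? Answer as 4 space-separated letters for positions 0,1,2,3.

Answer: R W G B

Derivation:
After move 1 (F): F=GGGG U=WWOO R=WRWR D=RRYY L=OYOY
After move 2 (R): R=WWRR U=WGOG F=GRGY D=RBYB B=OBWB
After move 3 (R): R=RWRW U=WROY F=GBGB D=RWYO B=GBGB
After move 4 (U): U=OWYR F=RWGB R=GBRW B=OYGB L=GBOY
Query: F face = RWGB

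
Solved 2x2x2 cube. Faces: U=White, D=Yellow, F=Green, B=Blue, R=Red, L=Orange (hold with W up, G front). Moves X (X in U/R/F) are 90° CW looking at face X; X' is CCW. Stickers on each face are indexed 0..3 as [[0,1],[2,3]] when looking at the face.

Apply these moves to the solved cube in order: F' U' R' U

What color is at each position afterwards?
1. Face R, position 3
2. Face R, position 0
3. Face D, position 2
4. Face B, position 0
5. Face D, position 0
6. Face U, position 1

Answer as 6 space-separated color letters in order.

Answer: Y Y Y B O W

Derivation:
After move 1 (F'): F=GGGG U=WWRR R=YRYR D=OOYY L=OWOW
After move 2 (U'): U=WRWR F=OWGG R=GGYR B=YRBB L=BBOW
After move 3 (R'): R=GRGY U=WBWY F=ORGR D=OWYG B=YROB
After move 4 (U): U=WWYB F=GRGR R=YRGY B=BBOB L=OROW
Query 1: R[3] = Y
Query 2: R[0] = Y
Query 3: D[2] = Y
Query 4: B[0] = B
Query 5: D[0] = O
Query 6: U[1] = W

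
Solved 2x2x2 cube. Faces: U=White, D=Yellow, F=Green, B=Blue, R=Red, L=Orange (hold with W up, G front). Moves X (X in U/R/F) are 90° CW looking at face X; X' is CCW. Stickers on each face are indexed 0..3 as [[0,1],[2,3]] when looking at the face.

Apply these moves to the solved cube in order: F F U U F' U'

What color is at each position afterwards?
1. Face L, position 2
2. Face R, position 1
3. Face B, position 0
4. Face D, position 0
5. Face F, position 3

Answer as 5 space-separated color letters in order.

Answer: O G W R G

Derivation:
After move 1 (F): F=GGGG U=WWOO R=WRWR D=RRYY L=OYOY
After move 2 (F): F=GGGG U=WWYY R=OROR D=WWYY L=OROR
After move 3 (U): U=YWYW F=ORGG R=BBOR B=ORBB L=GGOR
After move 4 (U): U=YYWW F=BBGG R=OROR B=GGBB L=OROR
After move 5 (F'): F=BGBG U=YYOO R=WRWR D=RRYY L=OWOW
After move 6 (U'): U=YOYO F=OWBG R=BGWR B=WRBB L=GGOW
Query 1: L[2] = O
Query 2: R[1] = G
Query 3: B[0] = W
Query 4: D[0] = R
Query 5: F[3] = G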